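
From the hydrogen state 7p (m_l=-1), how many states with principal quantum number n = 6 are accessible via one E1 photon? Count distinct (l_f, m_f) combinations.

4

E1 requires Δl = ±1, so l_f ∈ {0, 2}; with 0 ≤ l_f ≤ n_f−1 = 5, the allowed l_f values are {0, 2}.
For l_f = 0: m_f ∈ {m_i−1, m_i, m_i+1} ∩ [−0, 0] = {0} → 1 state.
For l_f = 2: m_f ∈ {m_i−1, m_i, m_i+1} ∩ [−2, 2] = {-2, -1, 0} → 3 states.
Total: 4.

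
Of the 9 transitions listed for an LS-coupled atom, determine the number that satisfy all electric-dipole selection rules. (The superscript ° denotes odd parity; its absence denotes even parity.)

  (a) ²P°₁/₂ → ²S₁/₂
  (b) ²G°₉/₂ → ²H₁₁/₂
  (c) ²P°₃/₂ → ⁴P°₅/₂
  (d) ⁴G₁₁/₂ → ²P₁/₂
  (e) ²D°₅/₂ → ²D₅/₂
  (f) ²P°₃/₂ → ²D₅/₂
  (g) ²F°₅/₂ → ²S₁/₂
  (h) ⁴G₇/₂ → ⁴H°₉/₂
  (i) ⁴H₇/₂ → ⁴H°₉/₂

(a) allowed
(b) allowed
(c) forbidden (parity, ΔS fail)
(d) forbidden (parity, ΔS, ΔL, ΔJ fail)
(e) allowed
(f) allowed
(g) forbidden (ΔL, ΔJ fail)
(h) allowed
(i) allowed
Total allowed: 6 of 9.

6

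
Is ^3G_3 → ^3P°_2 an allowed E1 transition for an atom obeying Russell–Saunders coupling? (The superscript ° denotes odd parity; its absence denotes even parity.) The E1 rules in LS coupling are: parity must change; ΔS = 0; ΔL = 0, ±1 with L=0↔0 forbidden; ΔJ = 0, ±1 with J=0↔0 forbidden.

forbidden

Parity must change: even → odd — passes.
ΔS = 0: S: 1 → 1 — passes.
ΔL = 0, ±1 (not L=0↔0): L: 4 → 1, ΔL = -3 — fails.
ΔJ = 0, ±1 (not J=0↔0): J: 3 → 2, ΔJ = -1 — passes.
Rule(s) violated: ΔL.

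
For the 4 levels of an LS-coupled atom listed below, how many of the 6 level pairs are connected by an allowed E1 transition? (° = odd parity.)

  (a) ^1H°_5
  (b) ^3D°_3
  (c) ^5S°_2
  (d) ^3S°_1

(a)–(b): forbidden (parity, ΔS, ΔL, ΔJ).
(a)–(c): forbidden (parity, ΔS, ΔL, ΔJ).
(a)–(d): forbidden (parity, ΔS, ΔL, ΔJ).
(b)–(c): forbidden (parity, ΔS, ΔL).
(b)–(d): forbidden (parity, ΔL, ΔJ).
(c)–(d): forbidden (parity, ΔS, ΔL).
Allowed pairs: 0 of 6.

0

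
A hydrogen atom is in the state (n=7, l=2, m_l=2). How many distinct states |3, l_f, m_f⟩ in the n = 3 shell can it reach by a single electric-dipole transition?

E1 requires Δl = ±1, so l_f ∈ {1, 3}; with 0 ≤ l_f ≤ n_f−1 = 2, the allowed l_f values are {1}.
For l_f = 1: m_f ∈ {m_i−1, m_i, m_i+1} ∩ [−1, 1] = {1} → 1 state.
Total: 1.

1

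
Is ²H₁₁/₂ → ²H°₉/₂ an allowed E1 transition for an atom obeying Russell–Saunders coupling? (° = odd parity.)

Reading off the term symbols: S 1/2→1/2, L 5→5, J 11/2→9/2, parity even→odd.
Parity must change: even → odd — ok.
ΔS = 0: S: 1/2 → 1/2 — ok.
ΔL = 0, ±1 (not L=0↔0): L: 5 → 5, ΔL = +0 — ok.
ΔJ = 0, ±1 (not J=0↔0): J: 11/2 → 9/2, ΔJ = -1 — ok.
All four E1 rules are satisfied.

allowed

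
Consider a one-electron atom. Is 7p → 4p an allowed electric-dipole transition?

forbidden

Initial l = 1, final l = 1, so Δl = +0. E1 requires Δl = ±1: violated.
The transition is electric-dipole forbidden.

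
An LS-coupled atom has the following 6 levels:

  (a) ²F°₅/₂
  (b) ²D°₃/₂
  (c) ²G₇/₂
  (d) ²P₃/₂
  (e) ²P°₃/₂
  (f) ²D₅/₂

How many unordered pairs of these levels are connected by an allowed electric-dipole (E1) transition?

(a)–(b): forbidden (parity).
(a)–(c): allowed.
(a)–(d): forbidden (ΔL).
(a)–(e): forbidden (parity, ΔL).
(a)–(f): allowed.
(b)–(c): forbidden (ΔL, ΔJ).
(b)–(d): allowed.
(b)–(e): forbidden (parity).
(b)–(f): allowed.
(c)–(d): forbidden (parity, ΔL, ΔJ).
(c)–(e): forbidden (ΔL, ΔJ).
(c)–(f): forbidden (parity, ΔL).
(d)–(e): allowed.
(d)–(f): forbidden (parity).
(e)–(f): allowed.
Allowed pairs: 6 of 15.

6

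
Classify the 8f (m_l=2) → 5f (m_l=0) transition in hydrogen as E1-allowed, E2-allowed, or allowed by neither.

Δl = 3 − 3 = +0; l_i + l_f = 6.
Δm_l = -2.
E1 (Δl = ±1, |Δm_l| ≤ 1): not satisfied.
E2 (Δl = 0,±2, l_i+l_f ≥ 2, |Δm_l| ≤ 2): satisfied.

E2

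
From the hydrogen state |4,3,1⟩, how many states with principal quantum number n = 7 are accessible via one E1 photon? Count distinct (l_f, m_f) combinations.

E1 requires Δl = ±1, so l_f ∈ {2, 4}; with 0 ≤ l_f ≤ n_f−1 = 6, the allowed l_f values are {2, 4}.
For l_f = 2: m_f ∈ {m_i−1, m_i, m_i+1} ∩ [−2, 2] = {0, 1, 2} → 3 states.
For l_f = 4: m_f ∈ {m_i−1, m_i, m_i+1} ∩ [−4, 4] = {0, 1, 2} → 3 states.
Total: 6.

6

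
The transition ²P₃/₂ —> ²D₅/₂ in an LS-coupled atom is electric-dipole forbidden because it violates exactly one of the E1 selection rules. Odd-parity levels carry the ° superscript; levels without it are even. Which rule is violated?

parity

Initial level: S=1/2, L=1, J=3/2, parity even. Final level: S=1/2, L=2, J=5/2, parity even.
Parity must change: even → even — ✗.
ΔS = 0: S: 1/2 → 1/2 — ✓.
ΔL = 0, ±1 (not L=0↔0): L: 1 → 2, ΔL = +1 — ✓.
ΔJ = 0, ±1 (not J=0↔0): J: 3/2 → 5/2, ΔJ = +1 — ✓.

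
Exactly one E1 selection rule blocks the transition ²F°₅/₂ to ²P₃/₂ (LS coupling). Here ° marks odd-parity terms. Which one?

Parity must change: odd → even — ok.
ΔS = 0: S: 1/2 → 1/2 — ok.
ΔL = 0, ±1 (not L=0↔0): L: 3 → 1, ΔL = -2 — fails.
ΔJ = 0, ±1 (not J=0↔0): J: 5/2 → 3/2, ΔJ = -1 — ok.

the ΔL = 0, ±1 rule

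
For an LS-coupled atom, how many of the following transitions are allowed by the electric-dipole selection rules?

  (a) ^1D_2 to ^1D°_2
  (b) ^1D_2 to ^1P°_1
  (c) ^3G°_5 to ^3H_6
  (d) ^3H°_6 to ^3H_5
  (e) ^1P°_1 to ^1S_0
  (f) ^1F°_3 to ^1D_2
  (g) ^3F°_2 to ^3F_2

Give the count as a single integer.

(a) allowed
(b) allowed
(c) allowed
(d) allowed
(e) allowed
(f) allowed
(g) allowed
Total allowed: 7 of 7.

7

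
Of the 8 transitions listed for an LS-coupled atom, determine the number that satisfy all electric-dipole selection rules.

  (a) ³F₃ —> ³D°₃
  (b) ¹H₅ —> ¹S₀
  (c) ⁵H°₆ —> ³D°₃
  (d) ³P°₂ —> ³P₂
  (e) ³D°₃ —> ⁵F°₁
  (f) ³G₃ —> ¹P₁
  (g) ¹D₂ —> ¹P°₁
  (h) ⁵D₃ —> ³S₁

(a) allowed
(b) forbidden (parity, ΔL, ΔJ fail)
(c) forbidden (parity, ΔS, ΔL, ΔJ fail)
(d) allowed
(e) forbidden (parity, ΔS, ΔJ fail)
(f) forbidden (parity, ΔS, ΔL, ΔJ fail)
(g) allowed
(h) forbidden (parity, ΔS, ΔL, ΔJ fail)
Total allowed: 3 of 8.

3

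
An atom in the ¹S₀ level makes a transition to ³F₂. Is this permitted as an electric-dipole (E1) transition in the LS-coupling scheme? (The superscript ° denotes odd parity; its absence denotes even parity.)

forbidden

Reading off the term symbols: S 0→1, L 0→3, J 0→2, parity even→even.
Parity must change: even → even — ✗.
ΔS = 0: S: 0 → 1 — ✗.
ΔL = 0, ±1 (not L=0↔0): L: 0 → 3, ΔL = +3 — ✗.
ΔJ = 0, ±1 (not J=0↔0): J: 0 → 2, ΔJ = +2 — ✗.
Rule(s) violated: parity, ΔS, ΔL, ΔJ.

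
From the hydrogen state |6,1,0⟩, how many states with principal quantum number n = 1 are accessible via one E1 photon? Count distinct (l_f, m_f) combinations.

1

E1 requires Δl = ±1, so l_f ∈ {0, 2}; with 0 ≤ l_f ≤ n_f−1 = 0, the allowed l_f values are {0}.
For l_f = 0: m_f ∈ {m_i−1, m_i, m_i+1} ∩ [−0, 0] = {0} → 1 state.
Total: 1.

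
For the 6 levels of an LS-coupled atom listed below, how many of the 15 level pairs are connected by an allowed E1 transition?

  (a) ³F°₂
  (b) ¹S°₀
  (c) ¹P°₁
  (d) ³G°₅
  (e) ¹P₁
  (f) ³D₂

(a)–(b): forbidden (parity, ΔS, ΔL, ΔJ).
(a)–(c): forbidden (parity, ΔS, ΔL).
(a)–(d): forbidden (parity, ΔJ).
(a)–(e): forbidden (ΔS, ΔL).
(a)–(f): allowed.
(b)–(c): forbidden (parity).
(b)–(d): forbidden (parity, ΔS, ΔL, ΔJ).
(b)–(e): allowed.
(b)–(f): forbidden (ΔS, ΔL, ΔJ).
(c)–(d): forbidden (parity, ΔS, ΔL, ΔJ).
(c)–(e): allowed.
(c)–(f): forbidden (ΔS).
(d)–(e): forbidden (ΔS, ΔL, ΔJ).
(d)–(f): forbidden (ΔL, ΔJ).
(e)–(f): forbidden (parity, ΔS).
Allowed pairs: 3 of 15.

3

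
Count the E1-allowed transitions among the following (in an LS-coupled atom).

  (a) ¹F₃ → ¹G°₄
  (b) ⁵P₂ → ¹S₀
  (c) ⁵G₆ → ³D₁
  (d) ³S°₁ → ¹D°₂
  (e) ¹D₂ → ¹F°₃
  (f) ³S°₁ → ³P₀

3

(a) allowed
(b) forbidden (parity, ΔS, ΔJ fail)
(c) forbidden (parity, ΔS, ΔL, ΔJ fail)
(d) forbidden (parity, ΔS, ΔL fail)
(e) allowed
(f) allowed
Total allowed: 3 of 6.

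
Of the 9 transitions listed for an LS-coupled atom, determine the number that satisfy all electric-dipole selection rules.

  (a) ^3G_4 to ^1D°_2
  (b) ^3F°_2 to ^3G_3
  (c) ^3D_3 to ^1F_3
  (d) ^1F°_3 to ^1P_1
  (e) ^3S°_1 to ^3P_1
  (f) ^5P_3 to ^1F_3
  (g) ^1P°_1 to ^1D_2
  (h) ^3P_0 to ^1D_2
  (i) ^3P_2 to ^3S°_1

(a) forbidden (ΔS, ΔL, ΔJ fail)
(b) allowed
(c) forbidden (parity, ΔS fail)
(d) forbidden (ΔL, ΔJ fail)
(e) allowed
(f) forbidden (parity, ΔS, ΔL fail)
(g) allowed
(h) forbidden (parity, ΔS, ΔJ fail)
(i) allowed
Total allowed: 4 of 9.

4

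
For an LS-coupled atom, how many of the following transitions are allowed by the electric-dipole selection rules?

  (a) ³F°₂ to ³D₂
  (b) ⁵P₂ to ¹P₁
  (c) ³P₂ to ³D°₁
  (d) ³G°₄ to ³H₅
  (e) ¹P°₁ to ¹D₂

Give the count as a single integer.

(a) allowed
(b) forbidden (parity, ΔS fail)
(c) allowed
(d) allowed
(e) allowed
Total allowed: 4 of 5.

4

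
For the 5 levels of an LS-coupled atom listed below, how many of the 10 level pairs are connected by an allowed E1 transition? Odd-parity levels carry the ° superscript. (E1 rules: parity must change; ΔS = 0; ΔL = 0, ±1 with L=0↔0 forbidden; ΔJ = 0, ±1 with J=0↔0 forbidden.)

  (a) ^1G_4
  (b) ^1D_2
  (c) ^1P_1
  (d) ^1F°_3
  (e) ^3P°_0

2

(a)–(b): forbidden (parity, ΔL, ΔJ).
(a)–(c): forbidden (parity, ΔL, ΔJ).
(a)–(d): allowed.
(a)–(e): forbidden (ΔS, ΔL, ΔJ).
(b)–(c): forbidden (parity).
(b)–(d): allowed.
(b)–(e): forbidden (ΔS, ΔJ).
(c)–(d): forbidden (ΔL, ΔJ).
(c)–(e): forbidden (ΔS).
(d)–(e): forbidden (parity, ΔS, ΔL, ΔJ).
Allowed pairs: 2 of 10.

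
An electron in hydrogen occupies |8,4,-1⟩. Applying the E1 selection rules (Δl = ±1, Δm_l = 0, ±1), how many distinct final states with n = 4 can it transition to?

3

E1 requires Δl = ±1, so l_f ∈ {3, 5}; with 0 ≤ l_f ≤ n_f−1 = 3, the allowed l_f values are {3}.
For l_f = 3: m_f ∈ {m_i−1, m_i, m_i+1} ∩ [−3, 3] = {-2, -1, 0} → 3 states.
Total: 3.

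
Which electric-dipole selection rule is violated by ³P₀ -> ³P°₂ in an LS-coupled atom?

Reading off the term symbols: S 1→1, L 1→1, J 0→2, parity even→odd.
Parity must change: even → odd — ok.
ΔJ = 0, ±1 (not J=0↔0): J: 0 → 2, ΔJ = +2 — fails.
ΔS = 0: S: 1 → 1 — ok.
ΔL = 0, ±1 (not L=0↔0): L: 1 → 1, ΔL = +0 — ok.

the ΔJ = 0, ±1 rule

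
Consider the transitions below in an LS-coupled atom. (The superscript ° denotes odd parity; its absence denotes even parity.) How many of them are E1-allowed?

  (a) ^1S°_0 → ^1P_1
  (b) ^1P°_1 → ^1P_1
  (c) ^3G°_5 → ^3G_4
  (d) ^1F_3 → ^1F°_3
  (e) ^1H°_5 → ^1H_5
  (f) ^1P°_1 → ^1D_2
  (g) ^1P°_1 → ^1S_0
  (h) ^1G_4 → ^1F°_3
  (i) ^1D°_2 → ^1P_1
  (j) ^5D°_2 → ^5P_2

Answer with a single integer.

10

(a) allowed
(b) allowed
(c) allowed
(d) allowed
(e) allowed
(f) allowed
(g) allowed
(h) allowed
(i) allowed
(j) allowed
Total allowed: 10 of 10.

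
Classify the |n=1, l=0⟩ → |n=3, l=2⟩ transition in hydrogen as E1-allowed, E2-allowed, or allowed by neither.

Δl = 2 − 0 = +2; l_i + l_f = 2.
E1 (Δl = ±1): not satisfied.
E2 (Δl = 0,±2, l_i+l_f ≥ 2): satisfied.

E2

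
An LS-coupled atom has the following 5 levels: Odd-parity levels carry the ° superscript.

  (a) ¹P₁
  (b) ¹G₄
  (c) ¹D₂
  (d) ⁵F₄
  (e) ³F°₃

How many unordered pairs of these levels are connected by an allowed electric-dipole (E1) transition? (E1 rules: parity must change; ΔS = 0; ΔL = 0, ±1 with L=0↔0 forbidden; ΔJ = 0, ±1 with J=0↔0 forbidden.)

0

(a)–(b): forbidden (parity, ΔL, ΔJ).
(a)–(c): forbidden (parity).
(a)–(d): forbidden (parity, ΔS, ΔL, ΔJ).
(a)–(e): forbidden (ΔS, ΔL, ΔJ).
(b)–(c): forbidden (parity, ΔL, ΔJ).
(b)–(d): forbidden (parity, ΔS).
(b)–(e): forbidden (ΔS).
(c)–(d): forbidden (parity, ΔS, ΔJ).
(c)–(e): forbidden (ΔS).
(d)–(e): forbidden (ΔS).
Allowed pairs: 0 of 10.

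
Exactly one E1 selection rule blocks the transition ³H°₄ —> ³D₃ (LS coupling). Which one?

Initial level: S=1, L=5, J=4, parity odd. Final level: S=1, L=2, J=3, parity even.
Parity must change: odd → even — passes.
ΔJ = 0, ±1 (not J=0↔0): J: 4 → 3, ΔJ = -1 — passes.
ΔS = 0: S: 1 → 1 — passes.
ΔL = 0, ±1 (not L=0↔0): L: 5 → 2, ΔL = -3 — fails.

the ΔL = 0, ±1 rule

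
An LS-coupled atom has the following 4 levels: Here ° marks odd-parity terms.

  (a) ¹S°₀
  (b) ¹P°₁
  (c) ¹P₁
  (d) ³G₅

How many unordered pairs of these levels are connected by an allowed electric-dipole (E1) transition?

(a)–(b): forbidden (parity).
(a)–(c): allowed.
(a)–(d): forbidden (ΔS, ΔL, ΔJ).
(b)–(c): allowed.
(b)–(d): forbidden (ΔS, ΔL, ΔJ).
(c)–(d): forbidden (parity, ΔS, ΔL, ΔJ).
Allowed pairs: 2 of 6.

2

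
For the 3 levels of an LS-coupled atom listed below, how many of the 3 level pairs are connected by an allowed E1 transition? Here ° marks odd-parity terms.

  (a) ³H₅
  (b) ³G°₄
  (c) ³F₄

(a)–(b): allowed.
(a)–(c): forbidden (parity, ΔL).
(b)–(c): allowed.
Allowed pairs: 2 of 3.

2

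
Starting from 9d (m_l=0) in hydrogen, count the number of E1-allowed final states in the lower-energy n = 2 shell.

3

E1 requires Δl = ±1, so l_f ∈ {1, 3}; with 0 ≤ l_f ≤ n_f−1 = 1, the allowed l_f values are {1}.
For l_f = 1: m_f ∈ {m_i−1, m_i, m_i+1} ∩ [−1, 1] = {-1, 0, 1} → 3 states.
Total: 3.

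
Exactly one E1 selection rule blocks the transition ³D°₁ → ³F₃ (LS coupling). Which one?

the ΔJ = 0, ±1 rule

Reading off the term symbols: S 1→1, L 2→3, J 1→3, parity odd→even.
Parity must change: odd → even — satisfied.
ΔS = 0: S: 1 → 1 — satisfied.
ΔL = 0, ±1 (not L=0↔0): L: 2 → 3, ΔL = +1 — satisfied.
ΔJ = 0, ±1 (not J=0↔0): J: 1 → 3, ΔJ = +2 — violated.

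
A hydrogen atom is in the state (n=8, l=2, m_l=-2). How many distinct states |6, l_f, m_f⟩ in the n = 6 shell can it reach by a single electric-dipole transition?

E1 requires Δl = ±1, so l_f ∈ {1, 3}; with 0 ≤ l_f ≤ n_f−1 = 5, the allowed l_f values are {1, 3}.
For l_f = 1: m_f ∈ {m_i−1, m_i, m_i+1} ∩ [−1, 1] = {-1} → 1 state.
For l_f = 3: m_f ∈ {m_i−1, m_i, m_i+1} ∩ [−3, 3] = {-3, -2, -1} → 3 states.
Total: 4.

4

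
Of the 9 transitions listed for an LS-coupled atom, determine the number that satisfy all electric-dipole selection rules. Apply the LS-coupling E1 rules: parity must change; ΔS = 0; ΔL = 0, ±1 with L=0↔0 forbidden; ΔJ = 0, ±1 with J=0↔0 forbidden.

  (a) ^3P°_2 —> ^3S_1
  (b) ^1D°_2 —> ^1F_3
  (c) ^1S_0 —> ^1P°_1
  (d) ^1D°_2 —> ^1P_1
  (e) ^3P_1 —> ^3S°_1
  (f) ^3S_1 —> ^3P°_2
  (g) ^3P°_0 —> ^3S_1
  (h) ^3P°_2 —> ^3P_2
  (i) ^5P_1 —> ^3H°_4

8

(a) allowed
(b) allowed
(c) allowed
(d) allowed
(e) allowed
(f) allowed
(g) allowed
(h) allowed
(i) forbidden (ΔS, ΔL, ΔJ fail)
Total allowed: 8 of 9.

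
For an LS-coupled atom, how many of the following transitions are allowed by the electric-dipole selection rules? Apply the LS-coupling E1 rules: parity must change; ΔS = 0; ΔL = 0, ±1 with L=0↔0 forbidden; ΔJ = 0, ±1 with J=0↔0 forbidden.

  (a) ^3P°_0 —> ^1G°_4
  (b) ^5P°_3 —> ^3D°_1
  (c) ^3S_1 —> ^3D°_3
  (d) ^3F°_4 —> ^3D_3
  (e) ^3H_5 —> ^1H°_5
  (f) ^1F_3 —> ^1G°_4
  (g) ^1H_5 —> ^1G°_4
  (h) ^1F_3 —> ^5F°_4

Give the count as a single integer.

(a) forbidden (parity, ΔS, ΔL, ΔJ fail)
(b) forbidden (parity, ΔS, ΔJ fail)
(c) forbidden (ΔL, ΔJ fail)
(d) allowed
(e) forbidden (ΔS fails)
(f) allowed
(g) allowed
(h) forbidden (ΔS fails)
Total allowed: 3 of 8.

3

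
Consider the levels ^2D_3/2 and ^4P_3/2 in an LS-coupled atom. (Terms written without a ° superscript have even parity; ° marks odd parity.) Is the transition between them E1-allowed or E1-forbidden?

forbidden

Initial level: S=1/2, L=2, J=3/2, parity even. Final level: S=3/2, L=1, J=3/2, parity even.
ΔS = 0: S: 1/2 → 3/2 — fails.
ΔJ = 0, ±1 (not J=0↔0): J: 3/2 → 3/2, ΔJ = +0 — ok.
ΔL = 0, ±1 (not L=0↔0): L: 2 → 1, ΔL = -1 — ok.
Parity must change: even → even — fails.
Rule(s) violated: parity, ΔS.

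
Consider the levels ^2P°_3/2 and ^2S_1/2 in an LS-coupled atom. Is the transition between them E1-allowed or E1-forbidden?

allowed

Reading off the term symbols: S 1/2→1/2, L 1→0, J 3/2→1/2, parity odd→even.
Parity must change: odd → even — ✓.
ΔS = 0: S: 1/2 → 1/2 — ✓.
ΔL = 0, ±1 (not L=0↔0): L: 1 → 0, ΔL = -1 — ✓.
ΔJ = 0, ±1 (not J=0↔0): J: 3/2 → 1/2, ΔJ = -1 — ✓.
All four E1 rules are satisfied.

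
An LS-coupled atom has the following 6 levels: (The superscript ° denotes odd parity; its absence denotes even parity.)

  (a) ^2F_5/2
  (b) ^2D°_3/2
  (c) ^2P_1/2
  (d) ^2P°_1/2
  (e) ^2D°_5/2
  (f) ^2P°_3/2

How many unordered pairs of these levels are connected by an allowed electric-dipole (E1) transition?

5

(a)–(b): allowed.
(a)–(c): forbidden (parity, ΔL, ΔJ).
(a)–(d): forbidden (ΔL, ΔJ).
(a)–(e): allowed.
(a)–(f): forbidden (ΔL).
(b)–(c): allowed.
(b)–(d): forbidden (parity).
(b)–(e): forbidden (parity).
(b)–(f): forbidden (parity).
(c)–(d): allowed.
(c)–(e): forbidden (ΔJ).
(c)–(f): allowed.
(d)–(e): forbidden (parity, ΔJ).
(d)–(f): forbidden (parity).
(e)–(f): forbidden (parity).
Allowed pairs: 5 of 15.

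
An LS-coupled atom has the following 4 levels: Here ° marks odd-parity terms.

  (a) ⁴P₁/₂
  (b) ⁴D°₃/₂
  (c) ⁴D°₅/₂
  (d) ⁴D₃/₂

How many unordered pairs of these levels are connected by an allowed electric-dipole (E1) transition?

3

(a)–(b): allowed.
(a)–(c): forbidden (ΔJ).
(a)–(d): forbidden (parity).
(b)–(c): forbidden (parity).
(b)–(d): allowed.
(c)–(d): allowed.
Allowed pairs: 3 of 6.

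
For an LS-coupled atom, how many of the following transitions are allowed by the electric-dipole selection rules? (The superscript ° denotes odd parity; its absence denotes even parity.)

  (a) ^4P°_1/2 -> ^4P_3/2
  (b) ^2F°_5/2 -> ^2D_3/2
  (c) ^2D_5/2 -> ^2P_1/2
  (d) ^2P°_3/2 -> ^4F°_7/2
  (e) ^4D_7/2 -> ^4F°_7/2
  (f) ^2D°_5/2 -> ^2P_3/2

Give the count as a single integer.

(a) allowed
(b) allowed
(c) forbidden (parity, ΔJ fail)
(d) forbidden (parity, ΔS, ΔL, ΔJ fail)
(e) allowed
(f) allowed
Total allowed: 4 of 6.

4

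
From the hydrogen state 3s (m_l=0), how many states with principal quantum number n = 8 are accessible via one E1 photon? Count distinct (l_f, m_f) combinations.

E1 requires Δl = ±1, so l_f ∈ {-1, 1}; with 0 ≤ l_f ≤ n_f−1 = 7, the allowed l_f values are {1}.
For l_f = 1: m_f ∈ {m_i−1, m_i, m_i+1} ∩ [−1, 1] = {-1, 0, 1} → 3 states.
Total: 3.

3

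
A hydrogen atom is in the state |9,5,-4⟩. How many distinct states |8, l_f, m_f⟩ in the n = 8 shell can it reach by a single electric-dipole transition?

5

E1 requires Δl = ±1, so l_f ∈ {4, 6}; with 0 ≤ l_f ≤ n_f−1 = 7, the allowed l_f values are {4, 6}.
For l_f = 4: m_f ∈ {m_i−1, m_i, m_i+1} ∩ [−4, 4] = {-4, -3} → 2 states.
For l_f = 6: m_f ∈ {m_i−1, m_i, m_i+1} ∩ [−6, 6] = {-5, -4, -3} → 3 states.
Total: 5.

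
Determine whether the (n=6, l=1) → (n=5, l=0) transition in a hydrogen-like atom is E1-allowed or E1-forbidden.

Δl = 0 − 1 = -1; the E1 rule Δl = ±1 is ok.
All E1 selection rules are satisfied.

allowed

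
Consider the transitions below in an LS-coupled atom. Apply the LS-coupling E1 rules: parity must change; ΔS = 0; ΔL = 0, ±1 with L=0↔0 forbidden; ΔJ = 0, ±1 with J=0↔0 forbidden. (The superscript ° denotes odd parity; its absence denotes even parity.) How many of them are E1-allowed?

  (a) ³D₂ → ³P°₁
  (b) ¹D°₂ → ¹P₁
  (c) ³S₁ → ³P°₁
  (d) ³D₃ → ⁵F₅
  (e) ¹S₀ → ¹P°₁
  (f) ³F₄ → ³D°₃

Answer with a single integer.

(a) allowed
(b) allowed
(c) allowed
(d) forbidden (parity, ΔS, ΔJ fail)
(e) allowed
(f) allowed
Total allowed: 5 of 6.

5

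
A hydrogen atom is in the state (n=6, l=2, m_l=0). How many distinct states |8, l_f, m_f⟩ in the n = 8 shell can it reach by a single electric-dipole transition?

6

E1 requires Δl = ±1, so l_f ∈ {1, 3}; with 0 ≤ l_f ≤ n_f−1 = 7, the allowed l_f values are {1, 3}.
For l_f = 1: m_f ∈ {m_i−1, m_i, m_i+1} ∩ [−1, 1] = {-1, 0, 1} → 3 states.
For l_f = 3: m_f ∈ {m_i−1, m_i, m_i+1} ∩ [−3, 3] = {-1, 0, 1} → 3 states.
Total: 6.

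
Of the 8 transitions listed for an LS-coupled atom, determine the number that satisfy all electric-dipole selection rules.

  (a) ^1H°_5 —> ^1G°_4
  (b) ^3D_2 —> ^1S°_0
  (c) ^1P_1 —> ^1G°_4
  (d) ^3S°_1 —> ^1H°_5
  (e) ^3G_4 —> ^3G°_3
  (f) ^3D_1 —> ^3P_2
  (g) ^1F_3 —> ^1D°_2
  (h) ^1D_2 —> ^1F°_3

3

(a) forbidden (parity fails)
(b) forbidden (ΔS, ΔL, ΔJ fail)
(c) forbidden (ΔL, ΔJ fail)
(d) forbidden (parity, ΔS, ΔL, ΔJ fail)
(e) allowed
(f) forbidden (parity fails)
(g) allowed
(h) allowed
Total allowed: 3 of 8.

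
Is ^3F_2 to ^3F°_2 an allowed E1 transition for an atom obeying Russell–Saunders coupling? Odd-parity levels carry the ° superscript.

Parity must change: even → odd — ✓.
ΔS = 0: S: 1 → 1 — ✓.
ΔL = 0, ±1 (not L=0↔0): L: 3 → 3, ΔL = +0 — ✓.
ΔJ = 0, ±1 (not J=0↔0): J: 2 → 2, ΔJ = +0 — ✓.
All four E1 rules are satisfied.

allowed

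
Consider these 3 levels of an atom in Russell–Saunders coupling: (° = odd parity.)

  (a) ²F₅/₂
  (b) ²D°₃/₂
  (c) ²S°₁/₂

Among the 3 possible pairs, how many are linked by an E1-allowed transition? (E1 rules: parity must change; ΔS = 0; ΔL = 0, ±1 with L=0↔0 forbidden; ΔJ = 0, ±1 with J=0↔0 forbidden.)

(a)–(b): allowed.
(a)–(c): forbidden (ΔL, ΔJ).
(b)–(c): forbidden (parity, ΔL).
Allowed pairs: 1 of 3.

1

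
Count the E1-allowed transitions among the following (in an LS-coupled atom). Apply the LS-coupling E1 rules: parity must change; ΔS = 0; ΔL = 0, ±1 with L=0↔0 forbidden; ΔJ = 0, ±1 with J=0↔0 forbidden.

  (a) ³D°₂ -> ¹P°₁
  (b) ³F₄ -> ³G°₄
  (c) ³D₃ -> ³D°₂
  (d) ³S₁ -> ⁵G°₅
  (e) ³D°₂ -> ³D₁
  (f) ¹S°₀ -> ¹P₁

4

(a) forbidden (parity, ΔS fail)
(b) allowed
(c) allowed
(d) forbidden (ΔS, ΔL, ΔJ fail)
(e) allowed
(f) allowed
Total allowed: 4 of 6.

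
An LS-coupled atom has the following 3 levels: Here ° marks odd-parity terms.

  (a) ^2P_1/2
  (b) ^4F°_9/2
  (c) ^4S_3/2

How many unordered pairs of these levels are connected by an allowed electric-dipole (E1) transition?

(a)–(b): forbidden (ΔS, ΔL, ΔJ).
(a)–(c): forbidden (parity, ΔS).
(b)–(c): forbidden (ΔL, ΔJ).
Allowed pairs: 0 of 3.

0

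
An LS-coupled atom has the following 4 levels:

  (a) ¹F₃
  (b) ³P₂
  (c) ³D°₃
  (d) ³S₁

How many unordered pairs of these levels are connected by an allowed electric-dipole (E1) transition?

(a)–(b): forbidden (parity, ΔS, ΔL).
(a)–(c): forbidden (ΔS).
(a)–(d): forbidden (parity, ΔS, ΔL, ΔJ).
(b)–(c): allowed.
(b)–(d): forbidden (parity).
(c)–(d): forbidden (ΔL, ΔJ).
Allowed pairs: 1 of 6.

1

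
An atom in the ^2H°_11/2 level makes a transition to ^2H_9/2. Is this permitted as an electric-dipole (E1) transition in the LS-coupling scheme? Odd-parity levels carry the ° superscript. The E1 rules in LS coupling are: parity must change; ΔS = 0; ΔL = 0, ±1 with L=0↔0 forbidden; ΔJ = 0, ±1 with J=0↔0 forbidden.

Parity must change: odd → even — ok.
ΔS = 0: S: 1/2 → 1/2 — ok.
ΔL = 0, ±1 (not L=0↔0): L: 5 → 5, ΔL = +0 — ok.
ΔJ = 0, ±1 (not J=0↔0): J: 11/2 → 9/2, ΔJ = -1 — ok.
All four E1 rules are satisfied.

allowed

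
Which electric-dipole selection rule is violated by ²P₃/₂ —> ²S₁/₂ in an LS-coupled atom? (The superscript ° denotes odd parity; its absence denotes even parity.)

parity

Parity must change: even → even — fails.
ΔS = 0: S: 1/2 → 1/2 — ok.
ΔL = 0, ±1 (not L=0↔0): L: 1 → 0, ΔL = -1 — ok.
ΔJ = 0, ±1 (not J=0↔0): J: 3/2 → 1/2, ΔJ = -1 — ok.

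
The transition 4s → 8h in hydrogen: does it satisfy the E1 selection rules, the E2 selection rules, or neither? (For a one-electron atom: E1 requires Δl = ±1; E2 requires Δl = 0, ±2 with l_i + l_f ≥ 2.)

neither

Δl = 5 − 0 = +5; l_i + l_f = 5.
E1 (Δl = ±1): not satisfied.
E2 (Δl = 0,±2, l_i+l_f ≥ 2): not satisfied.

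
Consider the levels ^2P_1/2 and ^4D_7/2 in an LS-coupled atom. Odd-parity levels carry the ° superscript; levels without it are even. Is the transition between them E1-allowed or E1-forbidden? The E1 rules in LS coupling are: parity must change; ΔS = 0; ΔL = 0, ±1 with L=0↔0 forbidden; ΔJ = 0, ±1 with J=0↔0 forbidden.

Parity must change: even → even — fails.
ΔS = 0: S: 1/2 → 3/2 — fails.
ΔL = 0, ±1 (not L=0↔0): L: 1 → 2, ΔL = +1 — passes.
ΔJ = 0, ±1 (not J=0↔0): J: 1/2 → 7/2, ΔJ = +3 — fails.
Rule(s) violated: parity, ΔS, ΔJ.

forbidden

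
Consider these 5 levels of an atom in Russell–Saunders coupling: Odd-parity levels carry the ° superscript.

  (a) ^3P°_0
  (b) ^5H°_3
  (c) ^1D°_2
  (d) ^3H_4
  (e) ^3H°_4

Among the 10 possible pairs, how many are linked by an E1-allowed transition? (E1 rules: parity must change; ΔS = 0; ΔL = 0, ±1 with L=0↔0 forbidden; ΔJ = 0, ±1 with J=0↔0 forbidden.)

1

(a)–(b): forbidden (parity, ΔS, ΔL, ΔJ).
(a)–(c): forbidden (parity, ΔS, ΔJ).
(a)–(d): forbidden (ΔL, ΔJ).
(a)–(e): forbidden (parity, ΔL, ΔJ).
(b)–(c): forbidden (parity, ΔS, ΔL).
(b)–(d): forbidden (ΔS).
(b)–(e): forbidden (parity, ΔS).
(c)–(d): forbidden (ΔS, ΔL, ΔJ).
(c)–(e): forbidden (parity, ΔS, ΔL, ΔJ).
(d)–(e): allowed.
Allowed pairs: 1 of 10.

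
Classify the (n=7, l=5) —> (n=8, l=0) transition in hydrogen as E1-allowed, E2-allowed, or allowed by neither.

Δl = 0 − 5 = -5; l_i + l_f = 5.
E1 (Δl = ±1): not satisfied.
E2 (Δl = 0,±2, l_i+l_f ≥ 2): not satisfied.

neither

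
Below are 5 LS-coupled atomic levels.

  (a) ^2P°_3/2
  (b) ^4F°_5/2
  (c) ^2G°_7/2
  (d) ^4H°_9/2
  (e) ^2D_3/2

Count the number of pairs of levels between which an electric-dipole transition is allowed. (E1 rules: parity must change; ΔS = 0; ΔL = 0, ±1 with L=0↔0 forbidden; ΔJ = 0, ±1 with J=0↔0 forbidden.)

(a)–(b): forbidden (parity, ΔS, ΔL).
(a)–(c): forbidden (parity, ΔL, ΔJ).
(a)–(d): forbidden (parity, ΔS, ΔL, ΔJ).
(a)–(e): allowed.
(b)–(c): forbidden (parity, ΔS).
(b)–(d): forbidden (parity, ΔL, ΔJ).
(b)–(e): forbidden (ΔS).
(c)–(d): forbidden (parity, ΔS).
(c)–(e): forbidden (ΔL, ΔJ).
(d)–(e): forbidden (ΔS, ΔL, ΔJ).
Allowed pairs: 1 of 10.

1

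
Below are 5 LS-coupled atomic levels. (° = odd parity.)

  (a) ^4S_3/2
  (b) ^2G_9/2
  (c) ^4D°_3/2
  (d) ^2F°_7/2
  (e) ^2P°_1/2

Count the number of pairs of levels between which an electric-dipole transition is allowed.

1

(a)–(b): forbidden (parity, ΔS, ΔL, ΔJ).
(a)–(c): forbidden (ΔL).
(a)–(d): forbidden (ΔS, ΔL, ΔJ).
(a)–(e): forbidden (ΔS).
(b)–(c): forbidden (ΔS, ΔL, ΔJ).
(b)–(d): allowed.
(b)–(e): forbidden (ΔL, ΔJ).
(c)–(d): forbidden (parity, ΔS, ΔJ).
(c)–(e): forbidden (parity, ΔS).
(d)–(e): forbidden (parity, ΔL, ΔJ).
Allowed pairs: 1 of 10.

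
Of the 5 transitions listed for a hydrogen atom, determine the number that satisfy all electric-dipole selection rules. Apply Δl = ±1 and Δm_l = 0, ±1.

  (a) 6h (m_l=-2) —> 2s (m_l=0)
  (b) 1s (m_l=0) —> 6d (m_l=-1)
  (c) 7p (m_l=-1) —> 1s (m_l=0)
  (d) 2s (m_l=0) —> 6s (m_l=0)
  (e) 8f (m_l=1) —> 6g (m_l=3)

(a) forbidden — Δl = -5 (E1 requires Δl = ±1); Δm_l = +2 (E1 requires Δm_l = 0, ±1)
(b) forbidden — Δl = +2 (E1 requires Δl = ±1)
(c) allowed
(d) forbidden — Δl = +0 (E1 requires Δl = ±1)
(e) forbidden — Δm_l = +2 (E1 requires Δm_l = 0, ±1)
Total allowed: 1 of 5.

1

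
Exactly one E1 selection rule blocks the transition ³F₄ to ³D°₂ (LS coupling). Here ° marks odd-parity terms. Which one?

the ΔJ = 0, ±1 rule

Reading off the term symbols: S 1→1, L 3→2, J 4→2, parity even→odd.
ΔS = 0: S: 1 → 1 — ok.
ΔL = 0, ±1 (not L=0↔0): L: 3 → 2, ΔL = -1 — ok.
Parity must change: even → odd — ok.
ΔJ = 0, ±1 (not J=0↔0): J: 4 → 2, ΔJ = -2 — fails.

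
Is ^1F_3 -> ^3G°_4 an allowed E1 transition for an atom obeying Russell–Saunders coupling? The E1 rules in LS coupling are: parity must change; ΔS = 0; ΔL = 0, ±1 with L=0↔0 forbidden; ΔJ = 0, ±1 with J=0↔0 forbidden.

Reading off the term symbols: S 0→1, L 3→4, J 3→4, parity even→odd.
Parity must change: even → odd — passes.
ΔS = 0: S: 0 → 1 — fails.
ΔL = 0, ±1 (not L=0↔0): L: 3 → 4, ΔL = +1 — passes.
ΔJ = 0, ±1 (not J=0↔0): J: 3 → 4, ΔJ = +1 — passes.
Rule(s) violated: ΔS.

forbidden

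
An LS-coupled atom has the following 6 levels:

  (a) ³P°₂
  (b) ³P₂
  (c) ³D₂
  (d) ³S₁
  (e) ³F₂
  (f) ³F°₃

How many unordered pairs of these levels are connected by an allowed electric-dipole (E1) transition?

5

(a)–(b): allowed.
(a)–(c): allowed.
(a)–(d): allowed.
(a)–(e): forbidden (ΔL).
(a)–(f): forbidden (parity, ΔL).
(b)–(c): forbidden (parity).
(b)–(d): forbidden (parity).
(b)–(e): forbidden (parity, ΔL).
(b)–(f): forbidden (ΔL).
(c)–(d): forbidden (parity, ΔL).
(c)–(e): forbidden (parity).
(c)–(f): allowed.
(d)–(e): forbidden (parity, ΔL).
(d)–(f): forbidden (ΔL, ΔJ).
(e)–(f): allowed.
Allowed pairs: 5 of 15.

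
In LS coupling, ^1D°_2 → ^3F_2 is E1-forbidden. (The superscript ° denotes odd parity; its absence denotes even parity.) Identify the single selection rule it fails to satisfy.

Initial level: S=0, L=2, J=2, parity odd. Final level: S=1, L=3, J=2, parity even.
Parity must change: odd → even — passes.
ΔS = 0: S: 0 → 1 — fails.
ΔL = 0, ±1 (not L=0↔0): L: 2 → 3, ΔL = +1 — passes.
ΔJ = 0, ±1 (not J=0↔0): J: 2 → 2, ΔJ = +0 — passes.

the ΔS = 0 rule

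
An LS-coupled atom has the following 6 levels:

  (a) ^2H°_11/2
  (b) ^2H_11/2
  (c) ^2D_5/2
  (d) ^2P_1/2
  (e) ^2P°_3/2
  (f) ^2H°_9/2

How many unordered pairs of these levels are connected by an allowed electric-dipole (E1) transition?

(a)–(b): allowed.
(a)–(c): forbidden (ΔL, ΔJ).
(a)–(d): forbidden (ΔL, ΔJ).
(a)–(e): forbidden (parity, ΔL, ΔJ).
(a)–(f): forbidden (parity).
(b)–(c): forbidden (parity, ΔL, ΔJ).
(b)–(d): forbidden (parity, ΔL, ΔJ).
(b)–(e): forbidden (ΔL, ΔJ).
(b)–(f): allowed.
(c)–(d): forbidden (parity, ΔJ).
(c)–(e): allowed.
(c)–(f): forbidden (ΔL, ΔJ).
(d)–(e): allowed.
(d)–(f): forbidden (ΔL, ΔJ).
(e)–(f): forbidden (parity, ΔL, ΔJ).
Allowed pairs: 4 of 15.

4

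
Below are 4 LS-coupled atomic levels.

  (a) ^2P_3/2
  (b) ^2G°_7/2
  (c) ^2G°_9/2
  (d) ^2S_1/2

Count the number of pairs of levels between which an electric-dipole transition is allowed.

(a)–(b): forbidden (ΔL, ΔJ).
(a)–(c): forbidden (ΔL, ΔJ).
(a)–(d): forbidden (parity).
(b)–(c): forbidden (parity).
(b)–(d): forbidden (ΔL, ΔJ).
(c)–(d): forbidden (ΔL, ΔJ).
Allowed pairs: 0 of 6.

0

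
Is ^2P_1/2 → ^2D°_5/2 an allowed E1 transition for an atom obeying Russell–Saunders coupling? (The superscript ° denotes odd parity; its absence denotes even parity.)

Initial level: S=1/2, L=1, J=1/2, parity even. Final level: S=1/2, L=2, J=5/2, parity odd.
Parity must change: even → odd — ✓.
ΔS = 0: S: 1/2 → 1/2 — ✓.
ΔL = 0, ±1 (not L=0↔0): L: 1 → 2, ΔL = +1 — ✓.
ΔJ = 0, ±1 (not J=0↔0): J: 1/2 → 5/2, ΔJ = +2 — ✗.
Rule(s) violated: ΔJ.

forbidden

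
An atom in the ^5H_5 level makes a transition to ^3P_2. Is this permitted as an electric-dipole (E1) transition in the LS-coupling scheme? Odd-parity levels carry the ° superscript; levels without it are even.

Initial level: S=2, L=5, J=5, parity even. Final level: S=1, L=1, J=2, parity even.
ΔL = 0, ±1 (not L=0↔0): L: 5 → 1, ΔL = -4 — fails.
Parity must change: even → even — fails.
ΔS = 0: S: 2 → 1 — fails.
ΔJ = 0, ±1 (not J=0↔0): J: 5 → 2, ΔJ = -3 — fails.
Rule(s) violated: parity, ΔS, ΔL, ΔJ.

forbidden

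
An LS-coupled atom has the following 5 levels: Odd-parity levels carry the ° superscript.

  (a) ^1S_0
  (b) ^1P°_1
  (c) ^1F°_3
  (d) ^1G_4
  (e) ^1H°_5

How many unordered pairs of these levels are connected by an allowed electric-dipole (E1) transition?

3

(a)–(b): allowed.
(a)–(c): forbidden (ΔL, ΔJ).
(a)–(d): forbidden (parity, ΔL, ΔJ).
(a)–(e): forbidden (ΔL, ΔJ).
(b)–(c): forbidden (parity, ΔL, ΔJ).
(b)–(d): forbidden (ΔL, ΔJ).
(b)–(e): forbidden (parity, ΔL, ΔJ).
(c)–(d): allowed.
(c)–(e): forbidden (parity, ΔL, ΔJ).
(d)–(e): allowed.
Allowed pairs: 3 of 10.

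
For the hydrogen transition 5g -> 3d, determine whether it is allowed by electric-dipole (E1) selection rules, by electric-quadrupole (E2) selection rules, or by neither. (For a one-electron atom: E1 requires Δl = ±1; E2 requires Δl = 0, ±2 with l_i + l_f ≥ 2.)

E2

Δl = 2 − 4 = -2; l_i + l_f = 6.
E1 (Δl = ±1): not satisfied.
E2 (Δl = 0,±2, l_i+l_f ≥ 2): satisfied.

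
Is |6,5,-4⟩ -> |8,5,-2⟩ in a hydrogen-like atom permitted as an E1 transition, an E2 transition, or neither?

Δl = 5 − 5 = +0; l_i + l_f = 10.
Δm_l = +2.
E1 (Δl = ±1, |Δm_l| ≤ 1): not satisfied.
E2 (Δl = 0,±2, l_i+l_f ≥ 2, |Δm_l| ≤ 2): satisfied.

E2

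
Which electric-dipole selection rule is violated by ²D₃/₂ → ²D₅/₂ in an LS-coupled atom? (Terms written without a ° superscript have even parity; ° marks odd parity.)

ΔJ = 0, ±1 (not J=0↔0): J: 3/2 → 5/2, ΔJ = +1 — ok.
ΔS = 0: S: 1/2 → 1/2 — ok.
Parity must change: even → even — fails.
ΔL = 0, ±1 (not L=0↔0): L: 2 → 2, ΔL = +0 — ok.

parity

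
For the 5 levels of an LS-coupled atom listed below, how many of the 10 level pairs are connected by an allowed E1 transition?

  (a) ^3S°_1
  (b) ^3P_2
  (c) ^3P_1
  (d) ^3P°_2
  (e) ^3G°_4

(a)–(b): allowed.
(a)–(c): allowed.
(a)–(d): forbidden (parity).
(a)–(e): forbidden (parity, ΔL, ΔJ).
(b)–(c): forbidden (parity).
(b)–(d): allowed.
(b)–(e): forbidden (ΔL, ΔJ).
(c)–(d): allowed.
(c)–(e): forbidden (ΔL, ΔJ).
(d)–(e): forbidden (parity, ΔL, ΔJ).
Allowed pairs: 4 of 10.

4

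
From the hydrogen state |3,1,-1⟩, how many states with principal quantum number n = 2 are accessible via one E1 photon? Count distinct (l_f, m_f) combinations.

1

E1 requires Δl = ±1, so l_f ∈ {0, 2}; with 0 ≤ l_f ≤ n_f−1 = 1, the allowed l_f values are {0}.
For l_f = 0: m_f ∈ {m_i−1, m_i, m_i+1} ∩ [−0, 0] = {0} → 1 state.
Total: 1.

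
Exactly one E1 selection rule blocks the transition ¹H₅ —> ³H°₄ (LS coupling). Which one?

Reading off the term symbols: S 0→1, L 5→5, J 5→4, parity even→odd.
ΔS = 0: S: 0 → 1 — violated.
Parity must change: even → odd — satisfied.
ΔJ = 0, ±1 (not J=0↔0): J: 5 → 4, ΔJ = -1 — satisfied.
ΔL = 0, ±1 (not L=0↔0): L: 5 → 5, ΔL = +0 — satisfied.

the ΔS = 0 rule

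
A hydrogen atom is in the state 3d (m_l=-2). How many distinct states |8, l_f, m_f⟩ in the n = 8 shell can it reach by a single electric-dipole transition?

4

E1 requires Δl = ±1, so l_f ∈ {1, 3}; with 0 ≤ l_f ≤ n_f−1 = 7, the allowed l_f values are {1, 3}.
For l_f = 1: m_f ∈ {m_i−1, m_i, m_i+1} ∩ [−1, 1] = {-1} → 1 state.
For l_f = 3: m_f ∈ {m_i−1, m_i, m_i+1} ∩ [−3, 3] = {-3, -2, -1} → 3 states.
Total: 4.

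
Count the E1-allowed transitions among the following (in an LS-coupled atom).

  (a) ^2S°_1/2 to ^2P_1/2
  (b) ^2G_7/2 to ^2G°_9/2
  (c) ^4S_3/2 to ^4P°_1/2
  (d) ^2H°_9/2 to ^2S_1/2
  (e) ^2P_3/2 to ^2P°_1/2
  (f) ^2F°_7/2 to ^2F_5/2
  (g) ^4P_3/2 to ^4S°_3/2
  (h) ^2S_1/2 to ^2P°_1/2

7

(a) allowed
(b) allowed
(c) allowed
(d) forbidden (ΔL, ΔJ fail)
(e) allowed
(f) allowed
(g) allowed
(h) allowed
Total allowed: 7 of 8.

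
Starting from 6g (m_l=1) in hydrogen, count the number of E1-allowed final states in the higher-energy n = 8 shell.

6

E1 requires Δl = ±1, so l_f ∈ {3, 5}; with 0 ≤ l_f ≤ n_f−1 = 7, the allowed l_f values are {3, 5}.
For l_f = 3: m_f ∈ {m_i−1, m_i, m_i+1} ∩ [−3, 3] = {0, 1, 2} → 3 states.
For l_f = 5: m_f ∈ {m_i−1, m_i, m_i+1} ∩ [−5, 5] = {0, 1, 2} → 3 states.
Total: 6.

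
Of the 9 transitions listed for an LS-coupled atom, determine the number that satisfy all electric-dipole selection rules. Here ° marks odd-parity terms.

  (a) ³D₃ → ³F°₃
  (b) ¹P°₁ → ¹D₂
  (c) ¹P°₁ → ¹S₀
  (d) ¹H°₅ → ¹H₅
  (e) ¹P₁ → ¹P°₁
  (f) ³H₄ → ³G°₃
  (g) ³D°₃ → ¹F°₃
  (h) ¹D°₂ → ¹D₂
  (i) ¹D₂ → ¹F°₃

8

(a) allowed
(b) allowed
(c) allowed
(d) allowed
(e) allowed
(f) allowed
(g) forbidden (parity, ΔS fail)
(h) allowed
(i) allowed
Total allowed: 8 of 9.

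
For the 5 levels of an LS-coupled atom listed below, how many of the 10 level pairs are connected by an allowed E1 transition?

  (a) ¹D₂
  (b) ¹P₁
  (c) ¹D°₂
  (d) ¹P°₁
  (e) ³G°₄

4

(a)–(b): forbidden (parity).
(a)–(c): allowed.
(a)–(d): allowed.
(a)–(e): forbidden (ΔS, ΔL, ΔJ).
(b)–(c): allowed.
(b)–(d): allowed.
(b)–(e): forbidden (ΔS, ΔL, ΔJ).
(c)–(d): forbidden (parity).
(c)–(e): forbidden (parity, ΔS, ΔL, ΔJ).
(d)–(e): forbidden (parity, ΔS, ΔL, ΔJ).
Allowed pairs: 4 of 10.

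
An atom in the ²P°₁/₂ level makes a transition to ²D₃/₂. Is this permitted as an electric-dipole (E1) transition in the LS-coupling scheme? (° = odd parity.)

allowed

Initial level: S=1/2, L=1, J=1/2, parity odd. Final level: S=1/2, L=2, J=3/2, parity even.
ΔS = 0: S: 1/2 → 1/2 — satisfied.
ΔL = 0, ±1 (not L=0↔0): L: 1 → 2, ΔL = +1 — satisfied.
Parity must change: odd → even — satisfied.
ΔJ = 0, ±1 (not J=0↔0): J: 1/2 → 3/2, ΔJ = +1 — satisfied.
All four E1 rules are satisfied.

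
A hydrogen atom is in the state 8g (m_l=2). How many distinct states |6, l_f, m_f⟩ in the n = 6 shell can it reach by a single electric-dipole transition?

6

E1 requires Δl = ±1, so l_f ∈ {3, 5}; with 0 ≤ l_f ≤ n_f−1 = 5, the allowed l_f values are {3, 5}.
For l_f = 3: m_f ∈ {m_i−1, m_i, m_i+1} ∩ [−3, 3] = {1, 2, 3} → 3 states.
For l_f = 5: m_f ∈ {m_i−1, m_i, m_i+1} ∩ [−5, 5] = {1, 2, 3} → 3 states.
Total: 6.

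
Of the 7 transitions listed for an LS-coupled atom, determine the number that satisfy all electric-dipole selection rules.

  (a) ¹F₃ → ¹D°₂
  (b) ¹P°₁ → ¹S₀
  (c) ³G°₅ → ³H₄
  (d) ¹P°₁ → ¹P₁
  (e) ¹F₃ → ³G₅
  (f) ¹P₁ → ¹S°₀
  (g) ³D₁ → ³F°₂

6

(a) allowed
(b) allowed
(c) allowed
(d) allowed
(e) forbidden (parity, ΔS, ΔJ fail)
(f) allowed
(g) allowed
Total allowed: 6 of 7.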